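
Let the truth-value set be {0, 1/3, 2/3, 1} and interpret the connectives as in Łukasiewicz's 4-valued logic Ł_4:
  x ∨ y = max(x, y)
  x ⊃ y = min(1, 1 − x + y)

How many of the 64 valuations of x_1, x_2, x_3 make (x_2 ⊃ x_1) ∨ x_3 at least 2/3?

value 1: 46 assignments (counts)
value 2/3: 12 assignments (counts)
value 1/3: 5 assignments
value 0: 1 assignment
So 58 of the 64 assignments meet the threshold.

58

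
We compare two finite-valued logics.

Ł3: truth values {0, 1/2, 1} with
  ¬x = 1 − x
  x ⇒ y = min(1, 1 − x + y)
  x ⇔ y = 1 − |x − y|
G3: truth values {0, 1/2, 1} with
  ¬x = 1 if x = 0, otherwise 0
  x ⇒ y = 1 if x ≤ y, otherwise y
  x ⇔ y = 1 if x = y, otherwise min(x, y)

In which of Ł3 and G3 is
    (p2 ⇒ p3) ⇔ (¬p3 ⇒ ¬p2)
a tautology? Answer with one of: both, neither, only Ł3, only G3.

only Ł3

In Ł3: every assignment gives 1 — tautology.
In G3: at p2 = 1, p3 = 1/2 the value is 1/2 — not a tautology.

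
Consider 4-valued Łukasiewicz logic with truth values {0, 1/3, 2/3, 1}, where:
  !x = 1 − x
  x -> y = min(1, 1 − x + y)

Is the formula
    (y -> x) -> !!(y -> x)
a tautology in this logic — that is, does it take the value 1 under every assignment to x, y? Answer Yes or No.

x = 0, y = 0 ↦ 1
x = 0, y = 1/3 ↦ 1
x = 0, y = 2/3 ↦ 1
x = 0, y = 1 ↦ 1
x = 1/3, y = 0 ↦ 1
x = 1/3, y = 1/3 ↦ 1
x = 1/3, y = 2/3 ↦ 1
x = 1/3, y = 1 ↦ 1
x = 2/3, y = 0 ↦ 1
x = 2/3, y = 1/3 ↦ 1
x = 2/3, y = 2/3 ↦ 1
x = 2/3, y = 1 ↦ 1
x = 1, y = 0 ↦ 1
x = 1, y = 1/3 ↦ 1
x = 1, y = 2/3 ↦ 1
x = 1, y = 1 ↦ 1
Every assignment gives a value ≥ 1.

Yes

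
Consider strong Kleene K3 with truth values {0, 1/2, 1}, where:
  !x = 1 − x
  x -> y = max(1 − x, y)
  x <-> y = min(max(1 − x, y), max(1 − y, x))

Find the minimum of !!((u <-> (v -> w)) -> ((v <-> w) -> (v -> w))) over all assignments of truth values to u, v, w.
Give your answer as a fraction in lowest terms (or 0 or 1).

1/2

Take u = 0, v = 1/2, w = 0:
v -> w = 1/2 -> 0 = 1/2
u <-> (v -> w) = 0 <-> 1/2 = 1/2
v <-> w = 1/2 <-> 0 = 1/2
v -> w = 1/2 -> 0 = 1/2
(v <-> w) -> (v -> w) = 1/2 -> 1/2 = 1/2
(u <-> (v -> w)) -> ((v <-> w) -> (v -> w)) = 1/2 -> 1/2 = 1/2
!((u <-> (v -> w)) -> ((v <-> w) -> (v -> w))) = !1/2 = 1/2
!!((u <-> (v -> w)) -> ((v <-> w) -> (v -> w))) = !1/2 = 1/2
No assignment yields a value below 1/2, so this is the minimum.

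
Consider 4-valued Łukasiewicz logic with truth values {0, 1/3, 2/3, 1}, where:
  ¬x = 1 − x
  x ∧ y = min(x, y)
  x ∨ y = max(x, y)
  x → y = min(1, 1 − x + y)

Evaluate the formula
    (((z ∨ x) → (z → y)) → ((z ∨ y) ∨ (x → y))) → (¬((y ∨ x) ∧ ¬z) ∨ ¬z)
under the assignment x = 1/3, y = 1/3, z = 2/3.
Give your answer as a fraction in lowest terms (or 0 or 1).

z ∨ x = 2/3 ∨ 1/3 = 2/3
z → y = 2/3 → 1/3 = 2/3
(z ∨ x) → (z → y) = 2/3 → 2/3 = 1
z ∨ y = 2/3 ∨ 1/3 = 2/3
x → y = 1/3 → 1/3 = 1
(z ∨ y) ∨ (x → y) = 2/3 ∨ 1 = 1
((z ∨ x) → (z → y)) → ((z ∨ y) ∨ (x → y)) = 1 → 1 = 1
y ∨ x = 1/3 ∨ 1/3 = 1/3
¬z = ¬2/3 = 1/3
(y ∨ x) ∧ ¬z = 1/3 ∧ 1/3 = 1/3
¬((y ∨ x) ∧ ¬z) = ¬1/3 = 2/3
¬z = ¬2/3 = 1/3
¬((y ∨ x) ∧ ¬z) ∨ ¬z = 2/3 ∨ 1/3 = 2/3
(((z ∨ x) → (z → y)) → ((z ∨ y) ∨ (x → y))) → (¬((y ∨ x) ∧ ¬z) ∨ ¬z) = 1 → 2/3 = 2/3

2/3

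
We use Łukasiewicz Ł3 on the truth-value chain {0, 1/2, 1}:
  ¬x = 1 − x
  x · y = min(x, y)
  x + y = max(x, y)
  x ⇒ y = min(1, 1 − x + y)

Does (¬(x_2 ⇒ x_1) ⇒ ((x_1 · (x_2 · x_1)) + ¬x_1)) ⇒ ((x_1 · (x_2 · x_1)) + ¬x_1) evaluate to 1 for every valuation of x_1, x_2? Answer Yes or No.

No

Counterexample: take x_1 = 1/2, x_2 = 0.
x_2 ⇒ x_1 = 0 ⇒ 1/2 = 1
¬(x_2 ⇒ x_1) = ¬1 = 0
x_2 · x_1 = 0 · 1/2 = 0
x_1 · (x_2 · x_1) = 1/2 · 0 = 0
¬x_1 = ¬1/2 = 1/2
(x_1 · (x_2 · x_1)) + ¬x_1 = 0 + 1/2 = 1/2
¬(x_2 ⇒ x_1) ⇒ ((x_1 · (x_2 · x_1)) + ¬x_1) = 0 ⇒ 1/2 = 1
(¬(x_2 ⇒ x_1) ⇒ ((x_1 · (x_2 · x_1)) + ¬x_1)) ⇒ ((x_1 · (x_2 · x_1)) + ¬x_1) = 1 ⇒ 1/2 = 1/2
This gives 1/2 ≠ 1.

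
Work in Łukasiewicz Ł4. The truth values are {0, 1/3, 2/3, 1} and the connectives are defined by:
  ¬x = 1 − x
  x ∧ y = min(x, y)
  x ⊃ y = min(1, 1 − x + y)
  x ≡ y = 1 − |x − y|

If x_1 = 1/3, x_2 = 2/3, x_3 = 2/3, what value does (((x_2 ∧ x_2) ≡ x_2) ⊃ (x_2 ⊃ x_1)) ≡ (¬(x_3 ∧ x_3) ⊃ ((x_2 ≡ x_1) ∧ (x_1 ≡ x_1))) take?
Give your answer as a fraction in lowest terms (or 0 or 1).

2/3

x_2 ∧ x_2 = 2/3 ∧ 2/3 = 2/3
(x_2 ∧ x_2) ≡ x_2 = 2/3 ≡ 2/3 = 1
x_2 ⊃ x_1 = 2/3 ⊃ 1/3 = 2/3
((x_2 ∧ x_2) ≡ x_2) ⊃ (x_2 ⊃ x_1) = 1 ⊃ 2/3 = 2/3
x_3 ∧ x_3 = 2/3 ∧ 2/3 = 2/3
¬(x_3 ∧ x_3) = ¬2/3 = 1/3
x_2 ≡ x_1 = 2/3 ≡ 1/3 = 2/3
x_1 ≡ x_1 = 1/3 ≡ 1/3 = 1
(x_2 ≡ x_1) ∧ (x_1 ≡ x_1) = 2/3 ∧ 1 = 2/3
¬(x_3 ∧ x_3) ⊃ ((x_2 ≡ x_1) ∧ (x_1 ≡ x_1)) = 1/3 ⊃ 2/3 = 1
(((x_2 ∧ x_2) ≡ x_2) ⊃ (x_2 ⊃ x_1)) ≡ (¬(x_3 ∧ x_3) ⊃ ((x_2 ≡ x_1) ∧ (x_1 ≡ x_1))) = 2/3 ≡ 1 = 2/3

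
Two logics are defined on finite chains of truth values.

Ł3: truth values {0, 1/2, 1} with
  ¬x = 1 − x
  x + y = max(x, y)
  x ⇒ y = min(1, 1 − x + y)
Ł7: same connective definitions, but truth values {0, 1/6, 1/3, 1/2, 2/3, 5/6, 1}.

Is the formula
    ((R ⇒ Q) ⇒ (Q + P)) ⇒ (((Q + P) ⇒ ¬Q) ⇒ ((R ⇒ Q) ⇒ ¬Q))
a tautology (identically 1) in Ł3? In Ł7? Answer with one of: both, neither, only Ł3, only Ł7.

both

In Ł3: every assignment gives 1 — tautology.
In Ł7: every assignment gives 1 — tautology.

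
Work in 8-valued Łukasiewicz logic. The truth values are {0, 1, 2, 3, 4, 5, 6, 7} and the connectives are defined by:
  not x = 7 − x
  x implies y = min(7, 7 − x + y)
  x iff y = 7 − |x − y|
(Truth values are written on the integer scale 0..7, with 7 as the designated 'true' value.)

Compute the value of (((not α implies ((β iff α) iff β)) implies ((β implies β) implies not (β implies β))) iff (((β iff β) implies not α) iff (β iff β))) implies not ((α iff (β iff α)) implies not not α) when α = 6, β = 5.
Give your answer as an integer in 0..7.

not α = not 6 = 1
β iff α = 5 iff 6 = 6
(β iff α) iff β = 6 iff 5 = 6
not α implies ((β iff α) iff β) = 1 implies 6 = 7
β implies β = 5 implies 5 = 7
β implies β = 5 implies 5 = 7
not (β implies β) = not 7 = 0
(β implies β) implies not (β implies β) = 7 implies 0 = 0
(not α implies ((β iff α) iff β)) implies ((β implies β) implies not (β implies β)) = 7 implies 0 = 0
β iff β = 5 iff 5 = 7
not α = not 6 = 1
(β iff β) implies not α = 7 implies 1 = 1
β iff β = 5 iff 5 = 7
((β iff β) implies not α) iff (β iff β) = 1 iff 7 = 1
((not α implies ((β iff α) iff β)) implies ((β implies β) implies not (β implies β))) iff (((β iff β) implies not α) iff (β iff β)) = 0 iff 1 = 6
β iff α = 5 iff 6 = 6
α iff (β iff α) = 6 iff 6 = 7
not α = not 6 = 1
not not α = not 1 = 6
(α iff (β iff α)) implies not not α = 7 implies 6 = 6
not ((α iff (β iff α)) implies not not α) = not 6 = 1
(((not α implies ((β iff α) iff β)) implies ((β implies β) implies not (β implies β))) iff (((β iff β) implies not α) iff (β iff β))) implies not ((α iff (β iff α)) implies not not α) = 6 implies 1 = 2

2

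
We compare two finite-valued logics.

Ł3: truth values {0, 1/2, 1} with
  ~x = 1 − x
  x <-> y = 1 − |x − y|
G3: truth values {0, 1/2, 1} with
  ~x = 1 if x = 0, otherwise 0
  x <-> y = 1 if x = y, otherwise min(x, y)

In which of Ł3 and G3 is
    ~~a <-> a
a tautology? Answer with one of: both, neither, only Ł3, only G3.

only Ł3

In Ł3: every assignment gives 1 — tautology.
In G3: at a = 1/2 the value is 1/2 — not a tautology.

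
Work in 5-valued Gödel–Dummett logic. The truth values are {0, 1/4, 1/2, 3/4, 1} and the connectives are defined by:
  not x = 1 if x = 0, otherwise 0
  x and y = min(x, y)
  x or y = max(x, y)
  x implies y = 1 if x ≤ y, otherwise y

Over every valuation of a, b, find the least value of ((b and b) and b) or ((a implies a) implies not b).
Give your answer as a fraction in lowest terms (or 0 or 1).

Take a = 0, b = 1/4:
b and b = 1/4 and 1/4 = 1/4
(b and b) and b = 1/4 and 1/4 = 1/4
a implies a = 0 implies 0 = 1
not b = not 1/4 = 0
(a implies a) implies not b = 1 implies 0 = 0
((b and b) and b) or ((a implies a) implies not b) = 1/4 or 0 = 1/4
No assignment yields a value below 1/4, so this is the minimum.

1/4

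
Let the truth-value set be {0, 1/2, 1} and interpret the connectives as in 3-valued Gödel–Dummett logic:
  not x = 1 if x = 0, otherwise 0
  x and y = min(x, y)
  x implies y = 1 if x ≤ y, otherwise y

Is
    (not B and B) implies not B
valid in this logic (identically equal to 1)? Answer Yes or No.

B = 0 ↦ 1
B = 1/2 ↦ 1
B = 1 ↦ 1
Every assignment gives a value ≥ 1.

Yes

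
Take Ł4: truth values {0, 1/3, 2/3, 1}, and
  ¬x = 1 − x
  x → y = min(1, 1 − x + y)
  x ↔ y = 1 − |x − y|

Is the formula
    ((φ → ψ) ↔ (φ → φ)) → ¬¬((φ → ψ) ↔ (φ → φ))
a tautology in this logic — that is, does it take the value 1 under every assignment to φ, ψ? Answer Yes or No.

φ = 0, ψ = 0 ↦ 1
φ = 0, ψ = 1/3 ↦ 1
φ = 0, ψ = 2/3 ↦ 1
φ = 0, ψ = 1 ↦ 1
φ = 1/3, ψ = 0 ↦ 1
φ = 1/3, ψ = 1/3 ↦ 1
φ = 1/3, ψ = 2/3 ↦ 1
φ = 1/3, ψ = 1 ↦ 1
φ = 2/3, ψ = 0 ↦ 1
φ = 2/3, ψ = 1/3 ↦ 1
φ = 2/3, ψ = 2/3 ↦ 1
φ = 2/3, ψ = 1 ↦ 1
φ = 1, ψ = 0 ↦ 1
φ = 1, ψ = 1/3 ↦ 1
φ = 1, ψ = 2/3 ↦ 1
φ = 1, ψ = 1 ↦ 1
Every assignment gives a value ≥ 1.

Yes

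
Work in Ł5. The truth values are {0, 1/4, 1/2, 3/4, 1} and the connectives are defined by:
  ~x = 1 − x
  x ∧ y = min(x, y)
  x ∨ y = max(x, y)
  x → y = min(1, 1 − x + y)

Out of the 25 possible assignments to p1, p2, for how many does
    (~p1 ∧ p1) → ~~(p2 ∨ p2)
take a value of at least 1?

21

value 1: 21 assignments (counts)
value 3/4: 3 assignments
value 1/2: 1 assignment
So 21 of the 25 assignments meet the threshold.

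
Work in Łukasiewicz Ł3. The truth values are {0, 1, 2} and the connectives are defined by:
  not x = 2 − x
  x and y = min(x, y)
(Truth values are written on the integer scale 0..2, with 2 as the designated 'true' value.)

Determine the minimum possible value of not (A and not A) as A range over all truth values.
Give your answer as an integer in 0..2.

1

Take A = 1:
not A = not 1 = 1
A and not A = 1 and 1 = 1
not (A and not A) = not 1 = 1
No assignment yields a value below 1, so this is the minimum.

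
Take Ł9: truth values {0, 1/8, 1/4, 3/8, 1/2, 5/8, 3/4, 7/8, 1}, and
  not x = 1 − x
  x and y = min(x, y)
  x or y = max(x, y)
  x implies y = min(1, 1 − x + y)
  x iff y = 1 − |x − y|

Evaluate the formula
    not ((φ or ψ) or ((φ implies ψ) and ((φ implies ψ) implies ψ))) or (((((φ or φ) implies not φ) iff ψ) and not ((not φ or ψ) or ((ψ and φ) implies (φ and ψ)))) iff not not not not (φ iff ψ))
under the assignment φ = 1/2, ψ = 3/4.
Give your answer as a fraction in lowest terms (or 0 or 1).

φ or ψ = 1/2 or 3/4 = 3/4
φ implies ψ = 1/2 implies 3/4 = 1
φ implies ψ = 1/2 implies 3/4 = 1
(φ implies ψ) implies ψ = 1 implies 3/4 = 3/4
(φ implies ψ) and ((φ implies ψ) implies ψ) = 1 and 3/4 = 3/4
(φ or ψ) or ((φ implies ψ) and ((φ implies ψ) implies ψ)) = 3/4 or 3/4 = 3/4
not ((φ or ψ) or ((φ implies ψ) and ((φ implies ψ) implies ψ))) = not 3/4 = 1/4
φ or φ = 1/2 or 1/2 = 1/2
not φ = not 1/2 = 1/2
(φ or φ) implies not φ = 1/2 implies 1/2 = 1
((φ or φ) implies not φ) iff ψ = 1 iff 3/4 = 3/4
not φ = not 1/2 = 1/2
not φ or ψ = 1/2 or 3/4 = 3/4
ψ and φ = 3/4 and 1/2 = 1/2
φ and ψ = 1/2 and 3/4 = 1/2
(ψ and φ) implies (φ and ψ) = 1/2 implies 1/2 = 1
(not φ or ψ) or ((ψ and φ) implies (φ and ψ)) = 3/4 or 1 = 1
not ((not φ or ψ) or ((ψ and φ) implies (φ and ψ))) = not 1 = 0
(((φ or φ) implies not φ) iff ψ) and not ((not φ or ψ) or ((ψ and φ) implies (φ and ψ))) = 3/4 and 0 = 0
φ iff ψ = 1/2 iff 3/4 = 3/4
not (φ iff ψ) = not 3/4 = 1/4
not not (φ iff ψ) = not 1/4 = 3/4
not not not (φ iff ψ) = not 3/4 = 1/4
not not not not (φ iff ψ) = not 1/4 = 3/4
((((φ or φ) implies not φ) iff ψ) and not ((not φ or ψ) or ((ψ and φ) implies (φ and ψ)))) iff not not not not (φ iff ψ) = 0 iff 3/4 = 1/4
not ((φ or ψ) or ((φ implies ψ) and ((φ implies ψ) implies ψ))) or (((((φ or φ) implies not φ) iff ψ) and not ((not φ or ψ) or ((ψ and φ) implies (φ and ψ)))) iff not not not not (φ iff ψ)) = 1/4 or 1/4 = 1/4

1/4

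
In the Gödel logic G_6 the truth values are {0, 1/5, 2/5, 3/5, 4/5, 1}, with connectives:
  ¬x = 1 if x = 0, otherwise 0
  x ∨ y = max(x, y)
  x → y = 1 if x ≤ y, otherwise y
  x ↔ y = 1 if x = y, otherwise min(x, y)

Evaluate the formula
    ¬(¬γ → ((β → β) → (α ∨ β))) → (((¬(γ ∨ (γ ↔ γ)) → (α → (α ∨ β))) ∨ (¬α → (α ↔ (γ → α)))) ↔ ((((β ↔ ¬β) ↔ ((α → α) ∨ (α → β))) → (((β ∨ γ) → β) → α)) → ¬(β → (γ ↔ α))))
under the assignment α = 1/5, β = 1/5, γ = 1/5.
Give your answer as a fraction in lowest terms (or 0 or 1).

1

¬γ = ¬1/5 = 0
β → β = 1/5 → 1/5 = 1
α ∨ β = 1/5 ∨ 1/5 = 1/5
(β → β) → (α ∨ β) = 1 → 1/5 = 1/5
¬γ → ((β → β) → (α ∨ β)) = 0 → 1/5 = 1
¬(¬γ → ((β → β) → (α ∨ β))) = ¬1 = 0
γ ↔ γ = 1/5 ↔ 1/5 = 1
γ ∨ (γ ↔ γ) = 1/5 ∨ 1 = 1
¬(γ ∨ (γ ↔ γ)) = ¬1 = 0
α ∨ β = 1/5 ∨ 1/5 = 1/5
α → (α ∨ β) = 1/5 → 1/5 = 1
¬(γ ∨ (γ ↔ γ)) → (α → (α ∨ β)) = 0 → 1 = 1
¬α = ¬1/5 = 0
γ → α = 1/5 → 1/5 = 1
α ↔ (γ → α) = 1/5 ↔ 1 = 1/5
¬α → (α ↔ (γ → α)) = 0 → 1/5 = 1
(¬(γ ∨ (γ ↔ γ)) → (α → (α ∨ β))) ∨ (¬α → (α ↔ (γ → α))) = 1 ∨ 1 = 1
¬β = ¬1/5 = 0
β ↔ ¬β = 1/5 ↔ 0 = 0
α → α = 1/5 → 1/5 = 1
α → β = 1/5 → 1/5 = 1
(α → α) ∨ (α → β) = 1 ∨ 1 = 1
(β ↔ ¬β) ↔ ((α → α) ∨ (α → β)) = 0 ↔ 1 = 0
β ∨ γ = 1/5 ∨ 1/5 = 1/5
(β ∨ γ) → β = 1/5 → 1/5 = 1
((β ∨ γ) → β) → α = 1 → 1/5 = 1/5
((β ↔ ¬β) ↔ ((α → α) ∨ (α → β))) → (((β ∨ γ) → β) → α) = 0 → 1/5 = 1
γ ↔ α = 1/5 ↔ 1/5 = 1
β → (γ ↔ α) = 1/5 → 1 = 1
¬(β → (γ ↔ α)) = ¬1 = 0
(((β ↔ ¬β) ↔ ((α → α) ∨ (α → β))) → (((β ∨ γ) → β) → α)) → ¬(β → (γ ↔ α)) = 1 → 0 = 0
((¬(γ ∨ (γ ↔ γ)) → (α → (α ∨ β))) ∨ (¬α → (α ↔ (γ → α)))) ↔ ((((β ↔ ¬β) ↔ ((α → α) ∨ (α → β))) → (((β ∨ γ) → β) → α)) → ¬(β → (γ ↔ α))) = 1 ↔ 0 = 0
¬(¬γ → ((β → β) → (α ∨ β))) → (((¬(γ ∨ (γ ↔ γ)) → (α → (α ∨ β))) ∨ (¬α → (α ↔ (γ → α)))) ↔ ((((β ↔ ¬β) ↔ ((α → α) ∨ (α → β))) → (((β ∨ γ) → β) → α)) → ¬(β → (γ ↔ α)))) = 0 → 0 = 1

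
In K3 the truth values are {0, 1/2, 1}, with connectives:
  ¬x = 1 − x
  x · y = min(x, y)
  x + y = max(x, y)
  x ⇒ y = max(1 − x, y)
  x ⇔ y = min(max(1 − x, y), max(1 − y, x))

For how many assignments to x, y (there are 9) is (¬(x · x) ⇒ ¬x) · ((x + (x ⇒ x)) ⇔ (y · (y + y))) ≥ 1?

2

x = 0, y = 0 ↦ 0  <
x = 0, y = 1/2 ↦ 1/2  <
x = 0, y = 1 ↦ 1  ≥
x = 1/2, y = 0 ↦ 1/2  <
x = 1/2, y = 1/2 ↦ 1/2  <
x = 1/2, y = 1 ↦ 1/2  <
x = 1, y = 0 ↦ 0  <
x = 1, y = 1/2 ↦ 1/2  <
x = 1, y = 1 ↦ 1  ≥
So 2 of the 9 assignments meet the threshold.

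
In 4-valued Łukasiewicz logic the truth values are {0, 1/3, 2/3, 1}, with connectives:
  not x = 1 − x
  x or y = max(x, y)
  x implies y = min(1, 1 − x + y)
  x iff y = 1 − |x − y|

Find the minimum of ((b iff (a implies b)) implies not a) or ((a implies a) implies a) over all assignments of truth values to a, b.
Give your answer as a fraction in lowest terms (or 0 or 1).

2/3

Take a = 1/3, b = 1:
a implies b = 1/3 implies 1 = 1
b iff (a implies b) = 1 iff 1 = 1
not a = not 1/3 = 2/3
(b iff (a implies b)) implies not a = 1 implies 2/3 = 2/3
a implies a = 1/3 implies 1/3 = 1
(a implies a) implies a = 1 implies 1/3 = 1/3
((b iff (a implies b)) implies not a) or ((a implies a) implies a) = 2/3 or 1/3 = 2/3
No assignment yields a value below 2/3, so this is the minimum.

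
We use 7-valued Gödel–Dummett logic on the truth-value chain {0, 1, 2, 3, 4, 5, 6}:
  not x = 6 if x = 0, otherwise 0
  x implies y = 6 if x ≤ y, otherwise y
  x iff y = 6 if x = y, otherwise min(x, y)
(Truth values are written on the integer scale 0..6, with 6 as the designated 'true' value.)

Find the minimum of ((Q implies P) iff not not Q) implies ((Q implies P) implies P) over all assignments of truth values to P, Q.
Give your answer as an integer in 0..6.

1

Take P = 1, Q = 1:
Q implies P = 1 implies 1 = 6
not Q = not 1 = 0
not not Q = not 0 = 6
(Q implies P) iff not not Q = 6 iff 6 = 6
Q implies P = 1 implies 1 = 6
(Q implies P) implies P = 6 implies 1 = 1
((Q implies P) iff not not Q) implies ((Q implies P) implies P) = 6 implies 1 = 1
No assignment yields a value below 1, so this is the minimum.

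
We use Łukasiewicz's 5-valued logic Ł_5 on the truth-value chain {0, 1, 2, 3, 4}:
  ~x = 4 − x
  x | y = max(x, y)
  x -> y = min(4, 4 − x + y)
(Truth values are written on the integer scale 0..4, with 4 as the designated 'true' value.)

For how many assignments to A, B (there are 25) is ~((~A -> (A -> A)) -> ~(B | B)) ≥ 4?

value 4: 5 assignments (counts)
value 3: 5 assignments
value 2: 5 assignments
value 1: 5 assignments
value 0: 5 assignments
So 5 of the 25 assignments meet the threshold.

5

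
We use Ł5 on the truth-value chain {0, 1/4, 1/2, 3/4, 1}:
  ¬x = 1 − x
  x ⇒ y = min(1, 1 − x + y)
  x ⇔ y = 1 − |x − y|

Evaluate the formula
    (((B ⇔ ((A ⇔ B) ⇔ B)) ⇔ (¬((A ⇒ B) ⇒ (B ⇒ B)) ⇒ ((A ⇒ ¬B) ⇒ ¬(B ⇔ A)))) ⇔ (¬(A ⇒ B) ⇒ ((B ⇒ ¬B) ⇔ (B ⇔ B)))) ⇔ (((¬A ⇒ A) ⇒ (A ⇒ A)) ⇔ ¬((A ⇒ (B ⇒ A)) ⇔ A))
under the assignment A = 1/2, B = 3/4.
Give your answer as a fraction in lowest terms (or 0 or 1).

3/4

A ⇔ B = 1/2 ⇔ 3/4 = 3/4
(A ⇔ B) ⇔ B = 3/4 ⇔ 3/4 = 1
B ⇔ ((A ⇔ B) ⇔ B) = 3/4 ⇔ 1 = 3/4
A ⇒ B = 1/2 ⇒ 3/4 = 1
B ⇒ B = 3/4 ⇒ 3/4 = 1
(A ⇒ B) ⇒ (B ⇒ B) = 1 ⇒ 1 = 1
¬((A ⇒ B) ⇒ (B ⇒ B)) = ¬1 = 0
¬B = ¬3/4 = 1/4
A ⇒ ¬B = 1/2 ⇒ 1/4 = 3/4
B ⇔ A = 3/4 ⇔ 1/2 = 3/4
¬(B ⇔ A) = ¬3/4 = 1/4
(A ⇒ ¬B) ⇒ ¬(B ⇔ A) = 3/4 ⇒ 1/4 = 1/2
¬((A ⇒ B) ⇒ (B ⇒ B)) ⇒ ((A ⇒ ¬B) ⇒ ¬(B ⇔ A)) = 0 ⇒ 1/2 = 1
(B ⇔ ((A ⇔ B) ⇔ B)) ⇔ (¬((A ⇒ B) ⇒ (B ⇒ B)) ⇒ ((A ⇒ ¬B) ⇒ ¬(B ⇔ A))) = 3/4 ⇔ 1 = 3/4
A ⇒ B = 1/2 ⇒ 3/4 = 1
¬(A ⇒ B) = ¬1 = 0
¬B = ¬3/4 = 1/4
B ⇒ ¬B = 3/4 ⇒ 1/4 = 1/2
B ⇔ B = 3/4 ⇔ 3/4 = 1
(B ⇒ ¬B) ⇔ (B ⇔ B) = 1/2 ⇔ 1 = 1/2
¬(A ⇒ B) ⇒ ((B ⇒ ¬B) ⇔ (B ⇔ B)) = 0 ⇒ 1/2 = 1
((B ⇔ ((A ⇔ B) ⇔ B)) ⇔ (¬((A ⇒ B) ⇒ (B ⇒ B)) ⇒ ((A ⇒ ¬B) ⇒ ¬(B ⇔ A)))) ⇔ (¬(A ⇒ B) ⇒ ((B ⇒ ¬B) ⇔ (B ⇔ B))) = 3/4 ⇔ 1 = 3/4
¬A = ¬1/2 = 1/2
¬A ⇒ A = 1/2 ⇒ 1/2 = 1
A ⇒ A = 1/2 ⇒ 1/2 = 1
(¬A ⇒ A) ⇒ (A ⇒ A) = 1 ⇒ 1 = 1
B ⇒ A = 3/4 ⇒ 1/2 = 3/4
A ⇒ (B ⇒ A) = 1/2 ⇒ 3/4 = 1
(A ⇒ (B ⇒ A)) ⇔ A = 1 ⇔ 1/2 = 1/2
¬((A ⇒ (B ⇒ A)) ⇔ A) = ¬1/2 = 1/2
((¬A ⇒ A) ⇒ (A ⇒ A)) ⇔ ¬((A ⇒ (B ⇒ A)) ⇔ A) = 1 ⇔ 1/2 = 1/2
(((B ⇔ ((A ⇔ B) ⇔ B)) ⇔ (¬((A ⇒ B) ⇒ (B ⇒ B)) ⇒ ((A ⇒ ¬B) ⇒ ¬(B ⇔ A)))) ⇔ (¬(A ⇒ B) ⇒ ((B ⇒ ¬B) ⇔ (B ⇔ B)))) ⇔ (((¬A ⇒ A) ⇒ (A ⇒ A)) ⇔ ¬((A ⇒ (B ⇒ A)) ⇔ A)) = 3/4 ⇔ 1/2 = 3/4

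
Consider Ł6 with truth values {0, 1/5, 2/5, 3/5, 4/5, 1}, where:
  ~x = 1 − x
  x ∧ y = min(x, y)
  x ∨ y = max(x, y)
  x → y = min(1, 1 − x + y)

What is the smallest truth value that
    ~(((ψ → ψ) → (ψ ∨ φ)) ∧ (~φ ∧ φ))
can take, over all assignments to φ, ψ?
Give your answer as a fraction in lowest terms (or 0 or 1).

Take φ = 2/5, ψ = 0:
ψ → ψ = 0 → 0 = 1
ψ ∨ φ = 0 ∨ 2/5 = 2/5
(ψ → ψ) → (ψ ∨ φ) = 1 → 2/5 = 2/5
~φ = ~2/5 = 3/5
~φ ∧ φ = 3/5 ∧ 2/5 = 2/5
((ψ → ψ) → (ψ ∨ φ)) ∧ (~φ ∧ φ) = 2/5 ∧ 2/5 = 2/5
~(((ψ → ψ) → (ψ ∨ φ)) ∧ (~φ ∧ φ)) = ~2/5 = 3/5
No assignment yields a value below 3/5, so this is the minimum.

3/5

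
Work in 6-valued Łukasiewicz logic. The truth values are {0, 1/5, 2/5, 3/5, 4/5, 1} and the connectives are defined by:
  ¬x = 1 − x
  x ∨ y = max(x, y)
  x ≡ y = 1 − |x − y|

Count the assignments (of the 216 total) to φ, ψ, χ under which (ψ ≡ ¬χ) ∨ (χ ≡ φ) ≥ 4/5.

value 1: 66 assignments (counts)
value 4/5: 82 assignments (counts)
value 3/5: 40 assignments
value 2/5: 18 assignments
value 1/5: 8 assignments
value 0: 2 assignments
So 148 of the 216 assignments meet the threshold.

148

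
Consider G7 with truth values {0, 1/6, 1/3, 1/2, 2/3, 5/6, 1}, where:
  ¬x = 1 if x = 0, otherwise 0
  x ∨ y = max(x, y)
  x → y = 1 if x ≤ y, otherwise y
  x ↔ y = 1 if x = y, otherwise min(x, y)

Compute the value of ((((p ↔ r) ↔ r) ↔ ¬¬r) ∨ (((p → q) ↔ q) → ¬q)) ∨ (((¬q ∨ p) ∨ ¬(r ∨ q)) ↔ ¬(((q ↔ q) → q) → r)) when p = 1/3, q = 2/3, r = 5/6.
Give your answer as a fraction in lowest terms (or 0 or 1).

1/3

p ↔ r = 1/3 ↔ 5/6 = 1/3
(p ↔ r) ↔ r = 1/3 ↔ 5/6 = 1/3
¬r = ¬5/6 = 0
¬¬r = ¬0 = 1
((p ↔ r) ↔ r) ↔ ¬¬r = 1/3 ↔ 1 = 1/3
p → q = 1/3 → 2/3 = 1
(p → q) ↔ q = 1 ↔ 2/3 = 2/3
¬q = ¬2/3 = 0
((p → q) ↔ q) → ¬q = 2/3 → 0 = 0
(((p ↔ r) ↔ r) ↔ ¬¬r) ∨ (((p → q) ↔ q) → ¬q) = 1/3 ∨ 0 = 1/3
¬q = ¬2/3 = 0
¬q ∨ p = 0 ∨ 1/3 = 1/3
r ∨ q = 5/6 ∨ 2/3 = 5/6
¬(r ∨ q) = ¬5/6 = 0
(¬q ∨ p) ∨ ¬(r ∨ q) = 1/3 ∨ 0 = 1/3
q ↔ q = 2/3 ↔ 2/3 = 1
(q ↔ q) → q = 1 → 2/3 = 2/3
((q ↔ q) → q) → r = 2/3 → 5/6 = 1
¬(((q ↔ q) → q) → r) = ¬1 = 0
((¬q ∨ p) ∨ ¬(r ∨ q)) ↔ ¬(((q ↔ q) → q) → r) = 1/3 ↔ 0 = 0
((((p ↔ r) ↔ r) ↔ ¬¬r) ∨ (((p → q) ↔ q) → ¬q)) ∨ (((¬q ∨ p) ∨ ¬(r ∨ q)) ↔ ¬(((q ↔ q) → q) → r)) = 1/3 ∨ 0 = 1/3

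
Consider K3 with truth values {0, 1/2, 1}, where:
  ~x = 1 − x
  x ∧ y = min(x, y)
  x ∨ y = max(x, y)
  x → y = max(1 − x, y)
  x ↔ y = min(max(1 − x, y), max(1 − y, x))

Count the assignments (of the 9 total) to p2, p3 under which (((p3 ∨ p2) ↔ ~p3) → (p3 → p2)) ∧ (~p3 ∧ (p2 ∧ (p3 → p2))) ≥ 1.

1

p2 = 0, p3 = 0 ↦ 0  <
p2 = 0, p3 = 1/2 ↦ 0  <
p2 = 0, p3 = 1 ↦ 0  <
p2 = 1/2, p3 = 0 ↦ 1/2  <
p2 = 1/2, p3 = 1/2 ↦ 1/2  <
p2 = 1/2, p3 = 1 ↦ 0  <
p2 = 1, p3 = 0 ↦ 1  ≥
p2 = 1, p3 = 1/2 ↦ 1/2  <
p2 = 1, p3 = 1 ↦ 0  <
So 1 of the 9 assignments meets the threshold.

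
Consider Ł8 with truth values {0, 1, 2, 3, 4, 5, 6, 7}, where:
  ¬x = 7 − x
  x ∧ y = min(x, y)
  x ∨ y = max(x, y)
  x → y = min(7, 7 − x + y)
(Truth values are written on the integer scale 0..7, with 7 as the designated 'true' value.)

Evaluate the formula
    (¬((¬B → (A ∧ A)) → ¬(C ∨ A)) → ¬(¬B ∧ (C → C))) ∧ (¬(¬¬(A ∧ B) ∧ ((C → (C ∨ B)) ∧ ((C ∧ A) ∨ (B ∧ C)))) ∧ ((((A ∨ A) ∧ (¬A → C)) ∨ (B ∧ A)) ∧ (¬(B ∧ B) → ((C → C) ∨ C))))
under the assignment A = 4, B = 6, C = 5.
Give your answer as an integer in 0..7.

3

¬B = ¬6 = 1
A ∧ A = 4 ∧ 4 = 4
¬B → (A ∧ A) = 1 → 4 = 7
C ∨ A = 5 ∨ 4 = 5
¬(C ∨ A) = ¬5 = 2
(¬B → (A ∧ A)) → ¬(C ∨ A) = 7 → 2 = 2
¬((¬B → (A ∧ A)) → ¬(C ∨ A)) = ¬2 = 5
¬B = ¬6 = 1
C → C = 5 → 5 = 7
¬B ∧ (C → C) = 1 ∧ 7 = 1
¬(¬B ∧ (C → C)) = ¬1 = 6
¬((¬B → (A ∧ A)) → ¬(C ∨ A)) → ¬(¬B ∧ (C → C)) = 5 → 6 = 7
A ∧ B = 4 ∧ 6 = 4
¬(A ∧ B) = ¬4 = 3
¬¬(A ∧ B) = ¬3 = 4
C ∨ B = 5 ∨ 6 = 6
C → (C ∨ B) = 5 → 6 = 7
C ∧ A = 5 ∧ 4 = 4
B ∧ C = 6 ∧ 5 = 5
(C ∧ A) ∨ (B ∧ C) = 4 ∨ 5 = 5
(C → (C ∨ B)) ∧ ((C ∧ A) ∨ (B ∧ C)) = 7 ∧ 5 = 5
¬¬(A ∧ B) ∧ ((C → (C ∨ B)) ∧ ((C ∧ A) ∨ (B ∧ C))) = 4 ∧ 5 = 4
¬(¬¬(A ∧ B) ∧ ((C → (C ∨ B)) ∧ ((C ∧ A) ∨ (B ∧ C)))) = ¬4 = 3
A ∨ A = 4 ∨ 4 = 4
¬A = ¬4 = 3
¬A → C = 3 → 5 = 7
(A ∨ A) ∧ (¬A → C) = 4 ∧ 7 = 4
B ∧ A = 6 ∧ 4 = 4
((A ∨ A) ∧ (¬A → C)) ∨ (B ∧ A) = 4 ∨ 4 = 4
B ∧ B = 6 ∧ 6 = 6
¬(B ∧ B) = ¬6 = 1
C → C = 5 → 5 = 7
(C → C) ∨ C = 7 ∨ 5 = 7
¬(B ∧ B) → ((C → C) ∨ C) = 1 → 7 = 7
(((A ∨ A) ∧ (¬A → C)) ∨ (B ∧ A)) ∧ (¬(B ∧ B) → ((C → C) ∨ C)) = 4 ∧ 7 = 4
¬(¬¬(A ∧ B) ∧ ((C → (C ∨ B)) ∧ ((C ∧ A) ∨ (B ∧ C)))) ∧ ((((A ∨ A) ∧ (¬A → C)) ∨ (B ∧ A)) ∧ (¬(B ∧ B) → ((C → C) ∨ C))) = 3 ∧ 4 = 3
(¬((¬B → (A ∧ A)) → ¬(C ∨ A)) → ¬(¬B ∧ (C → C))) ∧ (¬(¬¬(A ∧ B) ∧ ((C → (C ∨ B)) ∧ ((C ∧ A) ∨ (B ∧ C)))) ∧ ((((A ∨ A) ∧ (¬A → C)) ∨ (B ∧ A)) ∧ (¬(B ∧ B) → ((C → C) ∨ C)))) = 7 ∧ 3 = 3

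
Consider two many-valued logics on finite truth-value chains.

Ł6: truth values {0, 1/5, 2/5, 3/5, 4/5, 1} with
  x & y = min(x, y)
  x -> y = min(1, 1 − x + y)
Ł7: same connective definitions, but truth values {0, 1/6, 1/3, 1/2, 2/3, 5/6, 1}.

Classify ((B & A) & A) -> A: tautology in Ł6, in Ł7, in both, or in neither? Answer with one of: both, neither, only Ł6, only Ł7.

both

In Ł6: every assignment gives 1 — tautology.
In Ł7: every assignment gives 1 — tautology.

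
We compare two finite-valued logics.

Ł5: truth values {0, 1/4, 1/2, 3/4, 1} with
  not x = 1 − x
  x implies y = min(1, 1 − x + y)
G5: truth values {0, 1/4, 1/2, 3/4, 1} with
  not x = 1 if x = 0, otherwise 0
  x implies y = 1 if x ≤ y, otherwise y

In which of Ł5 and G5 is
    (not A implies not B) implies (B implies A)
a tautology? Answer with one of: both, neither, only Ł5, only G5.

In Ł5: every assignment gives 1 — tautology.
In G5: at A = 1/4, B = 1/2 the value is 1/4 — not a tautology.

only Ł5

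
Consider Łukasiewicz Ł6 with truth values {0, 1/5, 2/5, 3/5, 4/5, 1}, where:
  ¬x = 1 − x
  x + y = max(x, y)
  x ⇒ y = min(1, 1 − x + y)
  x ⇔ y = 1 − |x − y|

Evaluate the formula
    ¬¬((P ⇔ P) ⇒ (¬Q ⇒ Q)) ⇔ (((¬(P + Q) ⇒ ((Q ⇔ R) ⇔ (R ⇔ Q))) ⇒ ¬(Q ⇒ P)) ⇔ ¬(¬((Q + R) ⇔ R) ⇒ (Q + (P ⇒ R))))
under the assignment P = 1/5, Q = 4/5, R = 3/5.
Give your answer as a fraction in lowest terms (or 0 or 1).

P ⇔ P = 1/5 ⇔ 1/5 = 1
¬Q = ¬4/5 = 1/5
¬Q ⇒ Q = 1/5 ⇒ 4/5 = 1
(P ⇔ P) ⇒ (¬Q ⇒ Q) = 1 ⇒ 1 = 1
¬((P ⇔ P) ⇒ (¬Q ⇒ Q)) = ¬1 = 0
¬¬((P ⇔ P) ⇒ (¬Q ⇒ Q)) = ¬0 = 1
P + Q = 1/5 + 4/5 = 4/5
¬(P + Q) = ¬4/5 = 1/5
Q ⇔ R = 4/5 ⇔ 3/5 = 4/5
R ⇔ Q = 3/5 ⇔ 4/5 = 4/5
(Q ⇔ R) ⇔ (R ⇔ Q) = 4/5 ⇔ 4/5 = 1
¬(P + Q) ⇒ ((Q ⇔ R) ⇔ (R ⇔ Q)) = 1/5 ⇒ 1 = 1
Q ⇒ P = 4/5 ⇒ 1/5 = 2/5
¬(Q ⇒ P) = ¬2/5 = 3/5
(¬(P + Q) ⇒ ((Q ⇔ R) ⇔ (R ⇔ Q))) ⇒ ¬(Q ⇒ P) = 1 ⇒ 3/5 = 3/5
Q + R = 4/5 + 3/5 = 4/5
(Q + R) ⇔ R = 4/5 ⇔ 3/5 = 4/5
¬((Q + R) ⇔ R) = ¬4/5 = 1/5
P ⇒ R = 1/5 ⇒ 3/5 = 1
Q + (P ⇒ R) = 4/5 + 1 = 1
¬((Q + R) ⇔ R) ⇒ (Q + (P ⇒ R)) = 1/5 ⇒ 1 = 1
¬(¬((Q + R) ⇔ R) ⇒ (Q + (P ⇒ R))) = ¬1 = 0
((¬(P + Q) ⇒ ((Q ⇔ R) ⇔ (R ⇔ Q))) ⇒ ¬(Q ⇒ P)) ⇔ ¬(¬((Q + R) ⇔ R) ⇒ (Q + (P ⇒ R))) = 3/5 ⇔ 0 = 2/5
¬¬((P ⇔ P) ⇒ (¬Q ⇒ Q)) ⇔ (((¬(P + Q) ⇒ ((Q ⇔ R) ⇔ (R ⇔ Q))) ⇒ ¬(Q ⇒ P)) ⇔ ¬(¬((Q + R) ⇔ R) ⇒ (Q + (P ⇒ R)))) = 1 ⇔ 2/5 = 2/5

2/5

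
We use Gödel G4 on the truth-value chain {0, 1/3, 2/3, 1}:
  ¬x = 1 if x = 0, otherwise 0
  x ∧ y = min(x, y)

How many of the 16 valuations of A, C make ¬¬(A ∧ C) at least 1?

A = 0, C = 0 ↦ 0  <
A = 0, C = 1/3 ↦ 0  <
A = 0, C = 2/3 ↦ 0  <
A = 0, C = 1 ↦ 0  <
A = 1/3, C = 0 ↦ 0  <
A = 1/3, C = 1/3 ↦ 1  ≥
A = 1/3, C = 2/3 ↦ 1  ≥
A = 1/3, C = 1 ↦ 1  ≥
A = 2/3, C = 0 ↦ 0  <
A = 2/3, C = 1/3 ↦ 1  ≥
A = 2/3, C = 2/3 ↦ 1  ≥
A = 2/3, C = 1 ↦ 1  ≥
A = 1, C = 0 ↦ 0  <
A = 1, C = 1/3 ↦ 1  ≥
A = 1, C = 2/3 ↦ 1  ≥
A = 1, C = 1 ↦ 1  ≥
So 9 of the 16 assignments meet the threshold.

9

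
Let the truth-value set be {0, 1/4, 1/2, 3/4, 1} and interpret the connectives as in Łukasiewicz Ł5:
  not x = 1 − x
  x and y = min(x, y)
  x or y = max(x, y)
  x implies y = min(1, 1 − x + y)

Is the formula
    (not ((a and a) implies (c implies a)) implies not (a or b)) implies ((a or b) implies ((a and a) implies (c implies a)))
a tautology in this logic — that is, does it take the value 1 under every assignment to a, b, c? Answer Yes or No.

Yes

At a = 1, b = 1/4, c = 1/2, for instance:
a and a = 1 and 1 = 1
c implies a = 1/2 implies 1 = 1
(a and a) implies (c implies a) = 1 implies 1 = 1
not ((a and a) implies (c implies a)) = not 1 = 0
a or b = 1 or 1/4 = 1
not (a or b) = not 1 = 0
not ((a and a) implies (c implies a)) implies not (a or b) = 0 implies 0 = 1
(a or b) implies ((a and a) implies (c implies a)) = 1 implies 1 = 1
(not ((a and a) implies (c implies a)) implies not (a or b)) implies ((a or b) implies ((a and a) implies (c implies a))) = 1 implies 1 = 1
and checking the remaining 124 assignments likewise gives ≥ 1 in every case.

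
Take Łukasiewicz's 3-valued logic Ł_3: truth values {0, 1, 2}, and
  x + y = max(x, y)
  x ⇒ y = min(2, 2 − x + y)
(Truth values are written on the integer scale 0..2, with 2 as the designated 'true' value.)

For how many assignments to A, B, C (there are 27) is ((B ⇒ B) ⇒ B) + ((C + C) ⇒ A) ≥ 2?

21

value 2: 21 assignments (counts)
value 1: 5 assignments
value 0: 1 assignment
So 21 of the 27 assignments meet the threshold.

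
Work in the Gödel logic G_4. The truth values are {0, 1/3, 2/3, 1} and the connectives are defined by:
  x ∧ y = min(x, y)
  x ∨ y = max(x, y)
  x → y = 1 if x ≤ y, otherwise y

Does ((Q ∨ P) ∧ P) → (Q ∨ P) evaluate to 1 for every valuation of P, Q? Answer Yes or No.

Yes

P = 0, Q = 0 ↦ 1
P = 0, Q = 1/3 ↦ 1
P = 0, Q = 2/3 ↦ 1
P = 0, Q = 1 ↦ 1
P = 1/3, Q = 0 ↦ 1
P = 1/3, Q = 1/3 ↦ 1
P = 1/3, Q = 2/3 ↦ 1
P = 1/3, Q = 1 ↦ 1
P = 2/3, Q = 0 ↦ 1
P = 2/3, Q = 1/3 ↦ 1
P = 2/3, Q = 2/3 ↦ 1
P = 2/3, Q = 1 ↦ 1
P = 1, Q = 0 ↦ 1
P = 1, Q = 1/3 ↦ 1
P = 1, Q = 2/3 ↦ 1
P = 1, Q = 1 ↦ 1
Every assignment gives a value ≥ 1.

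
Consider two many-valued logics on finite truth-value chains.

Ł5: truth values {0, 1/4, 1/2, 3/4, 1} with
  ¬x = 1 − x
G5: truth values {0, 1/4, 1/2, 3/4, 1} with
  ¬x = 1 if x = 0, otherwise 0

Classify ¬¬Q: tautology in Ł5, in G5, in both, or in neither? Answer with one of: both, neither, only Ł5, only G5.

neither

In Ł5: at Q = 0 the value is 0 — not a tautology.
In G5: at Q = 0 the value is 0 — not a tautology.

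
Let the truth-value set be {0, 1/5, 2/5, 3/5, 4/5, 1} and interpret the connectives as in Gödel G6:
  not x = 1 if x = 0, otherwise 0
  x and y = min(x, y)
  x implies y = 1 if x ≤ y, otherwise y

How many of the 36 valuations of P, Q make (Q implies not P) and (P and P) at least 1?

value 1: 1 assignment (counts)
value 4/5: 1 assignment
value 3/5: 1 assignment
value 2/5: 1 assignment
value 1/5: 1 assignment
value 0: 31 assignments
So 1 of the 36 assignments meets the threshold.

1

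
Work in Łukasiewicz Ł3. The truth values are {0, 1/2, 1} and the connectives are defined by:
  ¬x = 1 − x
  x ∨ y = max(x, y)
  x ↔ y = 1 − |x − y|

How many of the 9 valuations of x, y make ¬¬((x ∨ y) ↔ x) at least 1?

x = 0, y = 0 ↦ 1  ≥
x = 0, y = 1/2 ↦ 1/2  <
x = 0, y = 1 ↦ 0  <
x = 1/2, y = 0 ↦ 1  ≥
x = 1/2, y = 1/2 ↦ 1  ≥
x = 1/2, y = 1 ↦ 1/2  <
x = 1, y = 0 ↦ 1  ≥
x = 1, y = 1/2 ↦ 1  ≥
x = 1, y = 1 ↦ 1  ≥
So 6 of the 9 assignments meet the threshold.

6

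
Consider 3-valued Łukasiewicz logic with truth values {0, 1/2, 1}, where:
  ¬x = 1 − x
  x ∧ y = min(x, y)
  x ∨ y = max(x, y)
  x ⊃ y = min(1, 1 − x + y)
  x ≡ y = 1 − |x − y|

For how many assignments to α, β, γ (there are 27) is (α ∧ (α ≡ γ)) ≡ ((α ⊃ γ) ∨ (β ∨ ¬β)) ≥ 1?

value 1: 5 assignments (counts)
value 1/2: 11 assignments
value 0: 11 assignments
So 5 of the 27 assignments meet the threshold.

5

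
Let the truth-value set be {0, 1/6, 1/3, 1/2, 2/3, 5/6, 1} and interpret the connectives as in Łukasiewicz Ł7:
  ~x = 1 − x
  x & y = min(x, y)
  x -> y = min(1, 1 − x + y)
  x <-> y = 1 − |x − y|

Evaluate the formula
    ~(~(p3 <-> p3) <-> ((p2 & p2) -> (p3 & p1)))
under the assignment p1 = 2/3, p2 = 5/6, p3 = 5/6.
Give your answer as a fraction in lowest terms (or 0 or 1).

5/6

p3 <-> p3 = 5/6 <-> 5/6 = 1
~(p3 <-> p3) = ~1 = 0
p2 & p2 = 5/6 & 5/6 = 5/6
p3 & p1 = 5/6 & 2/3 = 2/3
(p2 & p2) -> (p3 & p1) = 5/6 -> 2/3 = 5/6
~(p3 <-> p3) <-> ((p2 & p2) -> (p3 & p1)) = 0 <-> 5/6 = 1/6
~(~(p3 <-> p3) <-> ((p2 & p2) -> (p3 & p1))) = ~1/6 = 5/6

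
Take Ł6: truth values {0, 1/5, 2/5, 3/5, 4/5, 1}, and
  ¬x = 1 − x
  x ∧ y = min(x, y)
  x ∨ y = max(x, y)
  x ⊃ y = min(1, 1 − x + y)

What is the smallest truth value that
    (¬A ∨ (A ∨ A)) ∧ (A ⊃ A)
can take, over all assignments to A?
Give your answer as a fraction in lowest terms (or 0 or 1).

Take A = 2/5:
¬A = ¬2/5 = 3/5
A ∨ A = 2/5 ∨ 2/5 = 2/5
¬A ∨ (A ∨ A) = 3/5 ∨ 2/5 = 3/5
A ⊃ A = 2/5 ⊃ 2/5 = 1
(¬A ∨ (A ∨ A)) ∧ (A ⊃ A) = 3/5 ∧ 1 = 3/5
No assignment yields a value below 3/5, so this is the minimum.

3/5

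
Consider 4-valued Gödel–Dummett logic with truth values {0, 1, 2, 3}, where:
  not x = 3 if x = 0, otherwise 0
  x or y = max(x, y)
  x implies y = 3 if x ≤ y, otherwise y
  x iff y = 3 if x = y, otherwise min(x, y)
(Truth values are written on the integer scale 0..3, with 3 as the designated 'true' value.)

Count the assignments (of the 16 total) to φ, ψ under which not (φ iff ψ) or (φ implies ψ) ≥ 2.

φ = 0, ψ = 0 ↦ 3  ≥
φ = 0, ψ = 1 ↦ 3  ≥
φ = 0, ψ = 2 ↦ 3  ≥
φ = 0, ψ = 3 ↦ 3  ≥
φ = 1, ψ = 0 ↦ 3  ≥
φ = 1, ψ = 1 ↦ 3  ≥
φ = 1, ψ = 2 ↦ 3  ≥
φ = 1, ψ = 3 ↦ 3  ≥
φ = 2, ψ = 0 ↦ 3  ≥
φ = 2, ψ = 1 ↦ 1  <
φ = 2, ψ = 2 ↦ 3  ≥
φ = 2, ψ = 3 ↦ 3  ≥
φ = 3, ψ = 0 ↦ 3  ≥
φ = 3, ψ = 1 ↦ 1  <
φ = 3, ψ = 2 ↦ 2  ≥
φ = 3, ψ = 3 ↦ 3  ≥
So 14 of the 16 assignments meet the threshold.

14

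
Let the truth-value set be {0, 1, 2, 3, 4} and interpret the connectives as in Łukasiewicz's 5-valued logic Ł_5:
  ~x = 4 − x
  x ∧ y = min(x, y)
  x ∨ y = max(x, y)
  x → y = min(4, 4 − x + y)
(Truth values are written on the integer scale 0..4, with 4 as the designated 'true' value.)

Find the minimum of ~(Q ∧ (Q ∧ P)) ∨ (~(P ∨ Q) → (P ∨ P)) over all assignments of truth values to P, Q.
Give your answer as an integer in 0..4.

3

Take P = 1, Q = 1:
Q ∧ P = 1 ∧ 1 = 1
Q ∧ (Q ∧ P) = 1 ∧ 1 = 1
~(Q ∧ (Q ∧ P)) = ~1 = 3
P ∨ Q = 1 ∨ 1 = 1
~(P ∨ Q) = ~1 = 3
P ∨ P = 1 ∨ 1 = 1
~(P ∨ Q) → (P ∨ P) = 3 → 1 = 2
~(Q ∧ (Q ∧ P)) ∨ (~(P ∨ Q) → (P ∨ P)) = 3 ∨ 2 = 3
No assignment yields a value below 3, so this is the minimum.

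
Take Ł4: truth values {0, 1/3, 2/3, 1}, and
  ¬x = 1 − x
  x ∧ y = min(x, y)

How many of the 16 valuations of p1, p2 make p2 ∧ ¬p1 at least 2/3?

p1 = 0, p2 = 0 ↦ 0  <
p1 = 0, p2 = 1/3 ↦ 1/3  <
p1 = 0, p2 = 2/3 ↦ 2/3  ≥
p1 = 0, p2 = 1 ↦ 1  ≥
p1 = 1/3, p2 = 0 ↦ 0  <
p1 = 1/3, p2 = 1/3 ↦ 1/3  <
p1 = 1/3, p2 = 2/3 ↦ 2/3  ≥
p1 = 1/3, p2 = 1 ↦ 2/3  ≥
p1 = 2/3, p2 = 0 ↦ 0  <
p1 = 2/3, p2 = 1/3 ↦ 1/3  <
p1 = 2/3, p2 = 2/3 ↦ 1/3  <
p1 = 2/3, p2 = 1 ↦ 1/3  <
p1 = 1, p2 = 0 ↦ 0  <
p1 = 1, p2 = 1/3 ↦ 0  <
p1 = 1, p2 = 2/3 ↦ 0  <
p1 = 1, p2 = 1 ↦ 0  <
So 4 of the 16 assignments meet the threshold.

4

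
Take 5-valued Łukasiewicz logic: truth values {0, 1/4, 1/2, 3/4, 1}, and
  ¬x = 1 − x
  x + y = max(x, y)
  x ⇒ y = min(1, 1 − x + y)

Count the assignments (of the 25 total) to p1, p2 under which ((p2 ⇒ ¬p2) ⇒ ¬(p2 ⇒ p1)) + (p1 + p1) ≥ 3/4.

16

value 1: 11 assignments (counts)
value 3/4: 5 assignments (counts)
value 1/2: 4 assignments
value 1/4: 4 assignments
value 0: 1 assignment
So 16 of the 25 assignments meet the threshold.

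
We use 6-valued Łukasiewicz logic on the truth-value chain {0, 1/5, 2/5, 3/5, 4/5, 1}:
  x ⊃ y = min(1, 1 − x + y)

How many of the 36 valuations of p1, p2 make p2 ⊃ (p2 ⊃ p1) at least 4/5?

value 1: 27 assignments (counts)
value 4/5: 3 assignments (counts)
value 3/5: 2 assignments
value 2/5: 2 assignments
value 1/5: 1 assignment
value 0: 1 assignment
So 30 of the 36 assignments meet the threshold.

30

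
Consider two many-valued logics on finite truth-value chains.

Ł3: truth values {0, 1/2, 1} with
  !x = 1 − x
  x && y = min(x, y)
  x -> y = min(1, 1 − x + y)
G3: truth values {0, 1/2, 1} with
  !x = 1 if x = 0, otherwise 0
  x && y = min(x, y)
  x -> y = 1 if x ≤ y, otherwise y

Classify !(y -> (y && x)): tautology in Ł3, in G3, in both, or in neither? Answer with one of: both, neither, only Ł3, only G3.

In Ł3: at x = 0, y = 0 the value is 0 — not a tautology.
In G3: at x = 0, y = 0 the value is 0 — not a tautology.

neither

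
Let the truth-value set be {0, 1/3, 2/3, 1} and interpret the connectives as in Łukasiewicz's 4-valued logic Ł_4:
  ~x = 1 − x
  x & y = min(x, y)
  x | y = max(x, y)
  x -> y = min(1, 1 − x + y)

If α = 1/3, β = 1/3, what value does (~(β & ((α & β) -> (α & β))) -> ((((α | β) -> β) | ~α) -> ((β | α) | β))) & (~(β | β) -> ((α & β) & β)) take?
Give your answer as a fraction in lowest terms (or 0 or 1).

α & β = 1/3 & 1/3 = 1/3
α & β = 1/3 & 1/3 = 1/3
(α & β) -> (α & β) = 1/3 -> 1/3 = 1
β & ((α & β) -> (α & β)) = 1/3 & 1 = 1/3
~(β & ((α & β) -> (α & β))) = ~1/3 = 2/3
α | β = 1/3 | 1/3 = 1/3
(α | β) -> β = 1/3 -> 1/3 = 1
~α = ~1/3 = 2/3
((α | β) -> β) | ~α = 1 | 2/3 = 1
β | α = 1/3 | 1/3 = 1/3
(β | α) | β = 1/3 | 1/3 = 1/3
(((α | β) -> β) | ~α) -> ((β | α) | β) = 1 -> 1/3 = 1/3
~(β & ((α & β) -> (α & β))) -> ((((α | β) -> β) | ~α) -> ((β | α) | β)) = 2/3 -> 1/3 = 2/3
β | β = 1/3 | 1/3 = 1/3
~(β | β) = ~1/3 = 2/3
α & β = 1/3 & 1/3 = 1/3
(α & β) & β = 1/3 & 1/3 = 1/3
~(β | β) -> ((α & β) & β) = 2/3 -> 1/3 = 2/3
(~(β & ((α & β) -> (α & β))) -> ((((α | β) -> β) | ~α) -> ((β | α) | β))) & (~(β | β) -> ((α & β) & β)) = 2/3 & 2/3 = 2/3

2/3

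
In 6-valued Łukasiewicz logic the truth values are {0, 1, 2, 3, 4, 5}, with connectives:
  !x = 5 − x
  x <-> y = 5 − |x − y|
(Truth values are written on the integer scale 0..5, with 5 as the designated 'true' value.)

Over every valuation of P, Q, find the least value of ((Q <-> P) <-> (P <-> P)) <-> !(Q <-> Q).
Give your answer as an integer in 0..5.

Take P = 0, Q = 0:
Q <-> P = 0 <-> 0 = 5
P <-> P = 0 <-> 0 = 5
(Q <-> P) <-> (P <-> P) = 5 <-> 5 = 5
Q <-> Q = 0 <-> 0 = 5
!(Q <-> Q) = !5 = 0
((Q <-> P) <-> (P <-> P)) <-> !(Q <-> Q) = 5 <-> 0 = 0
No assignment yields a value below 0, so this is the minimum.

0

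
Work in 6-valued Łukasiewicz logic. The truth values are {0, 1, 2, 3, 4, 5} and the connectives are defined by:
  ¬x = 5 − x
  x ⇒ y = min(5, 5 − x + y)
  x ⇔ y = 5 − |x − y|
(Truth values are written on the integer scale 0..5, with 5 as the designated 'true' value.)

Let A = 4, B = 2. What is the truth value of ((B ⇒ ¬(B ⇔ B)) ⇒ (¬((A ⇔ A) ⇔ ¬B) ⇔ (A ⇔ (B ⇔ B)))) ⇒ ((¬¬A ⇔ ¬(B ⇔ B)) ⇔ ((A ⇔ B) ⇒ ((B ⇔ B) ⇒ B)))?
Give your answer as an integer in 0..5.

B ⇔ B = 2 ⇔ 2 = 5
¬(B ⇔ B) = ¬5 = 0
B ⇒ ¬(B ⇔ B) = 2 ⇒ 0 = 3
A ⇔ A = 4 ⇔ 4 = 5
¬B = ¬2 = 3
(A ⇔ A) ⇔ ¬B = 5 ⇔ 3 = 3
¬((A ⇔ A) ⇔ ¬B) = ¬3 = 2
B ⇔ B = 2 ⇔ 2 = 5
A ⇔ (B ⇔ B) = 4 ⇔ 5 = 4
¬((A ⇔ A) ⇔ ¬B) ⇔ (A ⇔ (B ⇔ B)) = 2 ⇔ 4 = 3
(B ⇒ ¬(B ⇔ B)) ⇒ (¬((A ⇔ A) ⇔ ¬B) ⇔ (A ⇔ (B ⇔ B))) = 3 ⇒ 3 = 5
¬A = ¬4 = 1
¬¬A = ¬1 = 4
B ⇔ B = 2 ⇔ 2 = 5
¬(B ⇔ B) = ¬5 = 0
¬¬A ⇔ ¬(B ⇔ B) = 4 ⇔ 0 = 1
A ⇔ B = 4 ⇔ 2 = 3
B ⇔ B = 2 ⇔ 2 = 5
(B ⇔ B) ⇒ B = 5 ⇒ 2 = 2
(A ⇔ B) ⇒ ((B ⇔ B) ⇒ B) = 3 ⇒ 2 = 4
(¬¬A ⇔ ¬(B ⇔ B)) ⇔ ((A ⇔ B) ⇒ ((B ⇔ B) ⇒ B)) = 1 ⇔ 4 = 2
((B ⇒ ¬(B ⇔ B)) ⇒ (¬((A ⇔ A) ⇔ ¬B) ⇔ (A ⇔ (B ⇔ B)))) ⇒ ((¬¬A ⇔ ¬(B ⇔ B)) ⇔ ((A ⇔ B) ⇒ ((B ⇔ B) ⇒ B))) = 5 ⇒ 2 = 2

2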